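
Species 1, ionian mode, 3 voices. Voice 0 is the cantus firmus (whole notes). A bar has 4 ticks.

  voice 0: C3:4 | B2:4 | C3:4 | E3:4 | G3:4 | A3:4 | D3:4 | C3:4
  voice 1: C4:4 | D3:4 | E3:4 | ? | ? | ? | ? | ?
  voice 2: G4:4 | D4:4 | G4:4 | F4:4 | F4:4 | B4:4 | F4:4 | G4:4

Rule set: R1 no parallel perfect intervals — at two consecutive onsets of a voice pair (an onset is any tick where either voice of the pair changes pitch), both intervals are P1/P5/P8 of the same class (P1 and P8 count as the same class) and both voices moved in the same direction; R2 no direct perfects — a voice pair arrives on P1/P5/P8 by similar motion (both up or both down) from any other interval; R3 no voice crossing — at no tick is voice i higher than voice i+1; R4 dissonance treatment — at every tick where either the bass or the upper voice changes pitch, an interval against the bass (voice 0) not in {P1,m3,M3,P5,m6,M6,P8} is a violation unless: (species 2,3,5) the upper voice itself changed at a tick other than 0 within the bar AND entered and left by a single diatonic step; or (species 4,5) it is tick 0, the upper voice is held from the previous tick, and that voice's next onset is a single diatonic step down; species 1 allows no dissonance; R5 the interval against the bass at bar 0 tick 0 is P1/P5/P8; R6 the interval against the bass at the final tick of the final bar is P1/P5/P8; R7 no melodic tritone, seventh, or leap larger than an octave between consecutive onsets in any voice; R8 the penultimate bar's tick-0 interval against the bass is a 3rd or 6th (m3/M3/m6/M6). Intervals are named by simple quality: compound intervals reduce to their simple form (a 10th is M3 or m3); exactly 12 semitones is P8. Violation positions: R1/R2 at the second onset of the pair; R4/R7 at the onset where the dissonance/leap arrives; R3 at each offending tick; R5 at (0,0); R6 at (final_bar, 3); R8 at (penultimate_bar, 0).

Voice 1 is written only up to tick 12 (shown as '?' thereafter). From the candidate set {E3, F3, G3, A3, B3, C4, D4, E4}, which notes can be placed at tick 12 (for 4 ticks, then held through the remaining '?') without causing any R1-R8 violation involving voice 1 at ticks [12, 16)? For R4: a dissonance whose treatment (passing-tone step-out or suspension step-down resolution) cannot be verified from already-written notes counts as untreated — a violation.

E3: legal
F3: violates R4
G3: legal
A3: violates R4
B3: violates R2
C4: legal
D4: violates R4,R7
E4: violates R2

{C4, E3, G3}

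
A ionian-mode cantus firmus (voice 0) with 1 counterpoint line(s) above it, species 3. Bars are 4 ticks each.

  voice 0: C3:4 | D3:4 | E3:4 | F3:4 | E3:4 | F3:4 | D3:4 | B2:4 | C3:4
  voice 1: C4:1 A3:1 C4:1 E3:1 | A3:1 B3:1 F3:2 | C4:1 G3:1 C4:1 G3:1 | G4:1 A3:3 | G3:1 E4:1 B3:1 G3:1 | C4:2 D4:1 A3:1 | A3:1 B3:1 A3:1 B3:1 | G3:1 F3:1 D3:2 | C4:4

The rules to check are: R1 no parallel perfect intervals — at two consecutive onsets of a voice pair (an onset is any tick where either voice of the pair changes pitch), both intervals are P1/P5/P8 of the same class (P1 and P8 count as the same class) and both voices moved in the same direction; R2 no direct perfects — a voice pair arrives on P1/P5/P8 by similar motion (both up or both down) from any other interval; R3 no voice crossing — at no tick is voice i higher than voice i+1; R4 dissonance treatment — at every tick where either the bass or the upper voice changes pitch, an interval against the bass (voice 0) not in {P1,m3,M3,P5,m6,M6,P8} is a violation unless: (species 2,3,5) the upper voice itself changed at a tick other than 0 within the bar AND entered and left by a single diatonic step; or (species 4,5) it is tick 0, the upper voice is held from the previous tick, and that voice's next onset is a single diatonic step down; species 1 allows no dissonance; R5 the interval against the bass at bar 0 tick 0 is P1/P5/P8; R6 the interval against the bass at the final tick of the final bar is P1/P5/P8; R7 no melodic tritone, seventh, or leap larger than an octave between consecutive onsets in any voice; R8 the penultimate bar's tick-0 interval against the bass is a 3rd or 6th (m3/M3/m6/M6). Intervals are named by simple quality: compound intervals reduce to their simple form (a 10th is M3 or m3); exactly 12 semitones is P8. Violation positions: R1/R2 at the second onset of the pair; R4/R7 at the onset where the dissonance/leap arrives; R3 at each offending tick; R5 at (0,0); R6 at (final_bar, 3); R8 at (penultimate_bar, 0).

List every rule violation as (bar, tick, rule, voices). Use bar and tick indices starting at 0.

(1, 0, R2, (0, 1))
(1, 2, R7, (1,))
(3, 0, R4, (0, 1))
(3, 1, R7, (1,))
(5, 0, R2, (0, 1))
(7, 1, R4, (0, 1))
(8, 0, R2, (0, 1))
(8, 0, R7, (1,))

bar 0: v0=C3 v1=C4 downbeat P8
bar 1: v0=D3 v1=A3 downbeat P5
bar 2: v0=E3 v1=C4 downbeat m6
bar 3: v0=F3 v1=G4 downbeat M2
bar 4: v0=E3 v1=G3 downbeat m3
bar 5: v0=F3 v1=C4 downbeat P5
bar 6: v0=D3 v1=A3 downbeat P5
bar 7: v0=B2 v1=G3 downbeat m6
bar 8: v0=C3 v1=C4 downbeat P8
  -> R2 @ bar 1 tick 0 v(0, 1): C3/E3 M3 -> D3/A3 P5 similar
  -> R7 @ bar 1 tick 2 v(1,): B3->F3 leap 6st
  -> R4 @ bar 3 tick 0 v(0, 1): F3/G4 M2 untreated
  -> R7 @ bar 3 tick 1 v(1,): G4->A3 leap 10st
  -> R2 @ bar 5 tick 0 v(0, 1): E3/G3 m3 -> F3/C4 P5 similar
  -> R4 @ bar 7 tick 1 v(0, 1): B2/F3 TT untreated
  -> R2 @ bar 8 tick 0 v(0, 1): B2/D3 m3 -> C3/C4 P8 similar
  -> R7 @ bar 8 tick 0 v(1,): D3->C4 leap 10st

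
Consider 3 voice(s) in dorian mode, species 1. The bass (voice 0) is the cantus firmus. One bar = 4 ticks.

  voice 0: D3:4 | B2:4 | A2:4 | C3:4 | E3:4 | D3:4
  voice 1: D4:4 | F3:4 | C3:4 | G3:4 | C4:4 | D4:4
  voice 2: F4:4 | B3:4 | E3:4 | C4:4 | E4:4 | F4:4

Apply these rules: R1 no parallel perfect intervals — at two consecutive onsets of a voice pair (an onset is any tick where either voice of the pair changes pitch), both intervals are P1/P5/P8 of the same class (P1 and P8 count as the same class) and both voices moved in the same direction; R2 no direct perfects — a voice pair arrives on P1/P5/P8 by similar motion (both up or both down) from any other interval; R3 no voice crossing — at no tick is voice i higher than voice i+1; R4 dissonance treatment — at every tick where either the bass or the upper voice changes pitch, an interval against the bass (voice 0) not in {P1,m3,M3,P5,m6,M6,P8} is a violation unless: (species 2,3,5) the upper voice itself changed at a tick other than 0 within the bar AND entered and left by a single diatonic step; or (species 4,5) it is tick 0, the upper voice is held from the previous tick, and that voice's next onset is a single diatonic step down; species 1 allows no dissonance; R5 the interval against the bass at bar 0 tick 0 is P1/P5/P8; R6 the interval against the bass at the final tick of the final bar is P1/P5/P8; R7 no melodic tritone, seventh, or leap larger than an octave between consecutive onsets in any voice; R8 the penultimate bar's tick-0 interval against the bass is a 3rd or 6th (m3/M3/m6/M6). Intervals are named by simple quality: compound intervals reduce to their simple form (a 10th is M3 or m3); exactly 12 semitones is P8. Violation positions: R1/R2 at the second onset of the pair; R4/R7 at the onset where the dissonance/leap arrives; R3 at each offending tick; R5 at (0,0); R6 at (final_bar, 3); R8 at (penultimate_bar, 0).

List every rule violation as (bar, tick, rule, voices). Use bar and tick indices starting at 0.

bar 0: v0=D3 v1=D4 v2=F4 downbeat m3
bar 1: v0=B2 v1=F3 v2=B3 downbeat P8
bar 2: v0=A2 v1=C3 v2=E3 downbeat P5
bar 3: v0=C3 v1=G3 v2=C4 downbeat P8
bar 4: v0=E3 v1=C4 v2=E4 downbeat P8
bar 5: v0=D3 v1=D4 v2=F4 downbeat m3
  -> R5 @ bar 0 tick 0 v(0, 2): opens on m3
  -> R2 @ bar 1 tick 0 v(0, 2): D3/F4 m3 -> B2/B3 P8 similar
  -> R4 @ bar 1 tick 0 v(0, 1): B2/F3 TT untreated
  -> R7 @ bar 1 tick 0 v(2,): F4->B3 leap 6st
  -> R2 @ bar 2 tick 0 v(0, 2): B2/B3 P8 -> A2/E3 P5 similar
  -> R2 @ bar 3 tick 0 v(0, 1): A2/C3 m3 -> C3/G3 P5 similar
  -> R2 @ bar 3 tick 0 v(0, 2): A2/E3 P5 -> C3/C4 P8 similar
  -> R1 @ bar 4 tick 0 v(0, 2): C3/C4 P8 -> E3/E4 P8 similar
  -> R8 @ bar 4 tick 0 v(0, 2): penult P8 not 3rd/6th
  -> R6 @ bar 5 tick 3 v(0, 2): closes on m3

(0, 0, R5, (0, 2))
(1, 0, R2, (0, 2))
(1, 0, R4, (0, 1))
(1, 0, R7, (2,))
(2, 0, R2, (0, 2))
(3, 0, R2, (0, 1))
(3, 0, R2, (0, 2))
(4, 0, R1, (0, 2))
(4, 0, R8, (0, 2))
(5, 3, R6, (0, 2))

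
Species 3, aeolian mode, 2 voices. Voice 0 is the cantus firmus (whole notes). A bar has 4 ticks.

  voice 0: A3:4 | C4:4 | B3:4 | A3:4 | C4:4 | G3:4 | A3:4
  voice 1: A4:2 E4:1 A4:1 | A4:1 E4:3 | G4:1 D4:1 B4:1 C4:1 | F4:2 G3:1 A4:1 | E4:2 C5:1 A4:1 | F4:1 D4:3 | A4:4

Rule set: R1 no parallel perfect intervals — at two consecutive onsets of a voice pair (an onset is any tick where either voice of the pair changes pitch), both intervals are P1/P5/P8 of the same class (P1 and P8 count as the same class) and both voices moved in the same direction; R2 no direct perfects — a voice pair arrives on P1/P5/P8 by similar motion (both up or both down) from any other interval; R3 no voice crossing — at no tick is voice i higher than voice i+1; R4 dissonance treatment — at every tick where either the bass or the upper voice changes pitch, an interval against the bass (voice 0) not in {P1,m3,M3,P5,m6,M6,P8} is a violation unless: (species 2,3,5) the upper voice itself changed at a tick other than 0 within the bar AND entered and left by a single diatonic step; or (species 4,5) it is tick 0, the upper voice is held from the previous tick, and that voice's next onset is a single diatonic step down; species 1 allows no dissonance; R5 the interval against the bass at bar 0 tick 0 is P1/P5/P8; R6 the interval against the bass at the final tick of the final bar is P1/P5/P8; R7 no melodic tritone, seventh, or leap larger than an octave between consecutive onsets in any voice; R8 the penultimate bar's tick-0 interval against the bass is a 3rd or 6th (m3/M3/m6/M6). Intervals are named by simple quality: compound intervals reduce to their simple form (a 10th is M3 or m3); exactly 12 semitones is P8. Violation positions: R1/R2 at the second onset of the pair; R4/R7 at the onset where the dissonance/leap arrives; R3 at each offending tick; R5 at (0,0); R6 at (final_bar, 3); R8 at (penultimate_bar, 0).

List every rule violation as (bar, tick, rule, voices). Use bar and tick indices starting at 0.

bar 0: v0=A3 v1=A4 downbeat P8
bar 1: v0=C4 v1=A4 downbeat M6
bar 2: v0=B3 v1=G4 downbeat m6
bar 3: v0=A3 v1=F4 downbeat m6
bar 4: v0=C4 v1=E4 downbeat M3
bar 5: v0=G3 v1=F4 downbeat m7
bar 6: v0=A3 v1=A4 downbeat P8
  -> R4 @ bar 2 tick 3 v(0, 1): B3/C4 m2 untreated
  -> R7 @ bar 2 tick 3 v(1,): B4->C4 leap 11st
  -> R3 @ bar 3 tick 2 v(0, 1): A3 above G3
  -> R4 @ bar 3 tick 2 v(0, 1): A3/G3 M2 untreated
  -> R7 @ bar 3 tick 2 v(1,): F4->G3 leap 10st
  -> R7 @ bar 3 tick 3 v(1,): G3->A4 leap 14st
  -> R4 @ bar 5 tick 0 v(0, 1): G3/F4 m7 untreated
  -> R8 @ bar 5 tick 0 v(0, 1): penult m7 not 3rd/6th
  -> R2 @ bar 6 tick 0 v(0, 1): G3/D4 P5 -> A3/A4 P8 similar

(2, 3, R4, (0, 1))
(2, 3, R7, (1,))
(3, 2, R3, (0, 1))
(3, 2, R4, (0, 1))
(3, 2, R7, (1,))
(3, 3, R7, (1,))
(5, 0, R4, (0, 1))
(5, 0, R8, (0, 1))
(6, 0, R2, (0, 1))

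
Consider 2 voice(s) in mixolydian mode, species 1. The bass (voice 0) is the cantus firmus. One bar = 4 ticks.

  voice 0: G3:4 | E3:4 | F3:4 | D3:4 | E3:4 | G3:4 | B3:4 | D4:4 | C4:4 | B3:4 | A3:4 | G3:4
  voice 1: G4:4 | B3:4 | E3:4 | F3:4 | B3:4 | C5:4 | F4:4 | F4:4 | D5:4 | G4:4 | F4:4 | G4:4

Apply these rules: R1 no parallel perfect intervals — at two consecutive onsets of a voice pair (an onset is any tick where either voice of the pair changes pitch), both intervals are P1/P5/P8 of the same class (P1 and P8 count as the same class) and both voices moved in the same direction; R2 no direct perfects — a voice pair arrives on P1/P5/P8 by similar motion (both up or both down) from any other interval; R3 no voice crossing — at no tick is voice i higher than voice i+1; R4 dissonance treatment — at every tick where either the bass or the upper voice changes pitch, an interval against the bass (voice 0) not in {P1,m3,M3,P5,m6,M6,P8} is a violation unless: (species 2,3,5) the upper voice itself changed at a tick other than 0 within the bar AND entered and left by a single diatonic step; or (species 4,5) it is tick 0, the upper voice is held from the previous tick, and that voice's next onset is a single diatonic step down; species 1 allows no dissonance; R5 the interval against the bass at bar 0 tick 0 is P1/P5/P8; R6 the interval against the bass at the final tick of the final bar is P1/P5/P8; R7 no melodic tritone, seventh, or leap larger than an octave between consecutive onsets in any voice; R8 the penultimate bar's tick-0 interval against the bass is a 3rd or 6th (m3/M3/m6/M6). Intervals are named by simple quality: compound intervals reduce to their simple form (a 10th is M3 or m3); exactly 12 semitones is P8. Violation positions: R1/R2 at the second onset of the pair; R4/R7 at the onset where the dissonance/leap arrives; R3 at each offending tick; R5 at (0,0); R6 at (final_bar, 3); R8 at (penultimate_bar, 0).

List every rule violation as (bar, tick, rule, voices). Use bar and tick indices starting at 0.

(1, 0, R2, (0, 1))
(2, 0, R3, (0, 1))
(2, 0, R4, (0, 1))
(2, 1, R3, (0, 1))
(2, 2, R3, (0, 1))
(2, 3, R3, (0, 1))
(4, 0, R2, (0, 1))
(4, 0, R7, (1,))
(5, 0, R4, (0, 1))
(5, 0, R7, (1,))
(6, 0, R4, (0, 1))
(8, 0, R4, (0, 1))

bar 0: v0=G3 v1=G4 downbeat P8
bar 1: v0=E3 v1=B3 downbeat P5
bar 2: v0=F3 v1=E3 downbeat m2
bar 3: v0=D3 v1=F3 downbeat m3
bar 4: v0=E3 v1=B3 downbeat P5
bar 5: v0=G3 v1=C5 downbeat P4
bar 6: v0=B3 v1=F4 downbeat TT
bar 7: v0=D4 v1=F4 downbeat m3
bar 8: v0=C4 v1=D5 downbeat M2
bar 9: v0=B3 v1=G4 downbeat m6
bar 10: v0=A3 v1=F4 downbeat m6
bar 11: v0=G3 v1=G4 downbeat P8
  -> R2 @ bar 1 tick 0 v(0, 1): G3/G4 P8 -> E3/B3 P5 similar
  -> R3 @ bar 2 tick 0 v(0, 1): F3 above E3
  -> R4 @ bar 2 tick 0 v(0, 1): F3/E3 m2 untreated
  -> R3 @ bar 2 tick 1 v(0, 1): F3 above E3
  -> R3 @ bar 2 tick 2 v(0, 1): F3 above E3
  -> R3 @ bar 2 tick 3 v(0, 1): F3 above E3
  -> R2 @ bar 4 tick 0 v(0, 1): D3/F3 m3 -> E3/B3 P5 similar
  -> R7 @ bar 4 tick 0 v(1,): F3->B3 leap 6st
  -> R4 @ bar 5 tick 0 v(0, 1): G3/C5 P4 untreated
  -> R7 @ bar 5 tick 0 v(1,): B3->C5 leap 13st
  -> R4 @ bar 6 tick 0 v(0, 1): B3/F4 TT untreated
  -> R4 @ bar 8 tick 0 v(0, 1): C4/D5 M2 untreated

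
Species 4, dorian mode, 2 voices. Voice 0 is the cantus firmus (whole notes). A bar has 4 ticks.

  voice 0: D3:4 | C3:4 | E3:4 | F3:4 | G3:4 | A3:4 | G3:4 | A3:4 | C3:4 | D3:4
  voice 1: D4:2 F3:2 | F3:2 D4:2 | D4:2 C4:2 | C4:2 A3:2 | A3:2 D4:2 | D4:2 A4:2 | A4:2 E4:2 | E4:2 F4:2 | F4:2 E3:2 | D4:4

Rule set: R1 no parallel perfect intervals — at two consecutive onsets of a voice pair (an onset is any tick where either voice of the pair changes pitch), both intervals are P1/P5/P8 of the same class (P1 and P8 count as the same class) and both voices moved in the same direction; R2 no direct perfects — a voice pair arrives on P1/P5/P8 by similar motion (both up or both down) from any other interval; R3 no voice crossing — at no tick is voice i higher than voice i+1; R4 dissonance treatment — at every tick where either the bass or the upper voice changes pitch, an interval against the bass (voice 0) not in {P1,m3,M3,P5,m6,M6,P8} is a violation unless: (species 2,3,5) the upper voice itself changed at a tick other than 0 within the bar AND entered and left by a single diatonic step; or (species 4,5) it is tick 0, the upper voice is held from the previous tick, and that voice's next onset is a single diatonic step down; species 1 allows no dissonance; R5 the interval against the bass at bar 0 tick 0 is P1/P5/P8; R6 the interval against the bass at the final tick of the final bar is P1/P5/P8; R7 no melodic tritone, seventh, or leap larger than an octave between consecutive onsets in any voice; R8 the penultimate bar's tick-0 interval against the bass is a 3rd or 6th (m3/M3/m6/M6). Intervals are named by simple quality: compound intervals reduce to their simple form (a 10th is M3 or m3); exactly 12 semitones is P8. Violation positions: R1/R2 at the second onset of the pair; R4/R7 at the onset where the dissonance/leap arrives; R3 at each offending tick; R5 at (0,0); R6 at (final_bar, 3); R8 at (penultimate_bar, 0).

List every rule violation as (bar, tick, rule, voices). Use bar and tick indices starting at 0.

(1, 0, R4, (0, 1))
(1, 2, R4, (0, 1))
(4, 0, R4, (0, 1))
(5, 0, R4, (0, 1))
(6, 0, R4, (0, 1))
(8, 0, R4, (0, 1))
(8, 0, R8, (0, 1))
(8, 2, R7, (1,))
(9, 0, R2, (0, 1))
(9, 0, R7, (1,))

bar 0: v0=D3 v1=D4 downbeat P8
bar 1: v0=C3 v1=F3 downbeat P4
bar 2: v0=E3 v1=D4 downbeat m7
bar 3: v0=F3 v1=C4 downbeat P5
bar 4: v0=G3 v1=A3 downbeat M2
bar 5: v0=A3 v1=D4 downbeat P4
bar 6: v0=G3 v1=A4 downbeat M2
bar 7: v0=A3 v1=E4 downbeat P5
bar 8: v0=C3 v1=F4 downbeat P4
bar 9: v0=D3 v1=D4 downbeat P8
  -> R4 @ bar 1 tick 0 v(0, 1): C3/F3 P4 untreated
  -> R4 @ bar 1 tick 2 v(0, 1): C3/D4 M2 untreated
  -> R4 @ bar 4 tick 0 v(0, 1): G3/A3 M2 untreated
  -> R4 @ bar 5 tick 0 v(0, 1): A3/D4 P4 untreated
  -> R4 @ bar 6 tick 0 v(0, 1): G3/A4 M2 untreated
  -> R4 @ bar 8 tick 0 v(0, 1): C3/F4 P4 untreated
  -> R8 @ bar 8 tick 0 v(0, 1): penult P4 not 3rd/6th
  -> R7 @ bar 8 tick 2 v(1,): F4->E3 leap 13st
  -> R2 @ bar 9 tick 0 v(0, 1): C3/E3 M3 -> D3/D4 P8 similar
  -> R7 @ bar 9 tick 0 v(1,): E3->D4 leap 10st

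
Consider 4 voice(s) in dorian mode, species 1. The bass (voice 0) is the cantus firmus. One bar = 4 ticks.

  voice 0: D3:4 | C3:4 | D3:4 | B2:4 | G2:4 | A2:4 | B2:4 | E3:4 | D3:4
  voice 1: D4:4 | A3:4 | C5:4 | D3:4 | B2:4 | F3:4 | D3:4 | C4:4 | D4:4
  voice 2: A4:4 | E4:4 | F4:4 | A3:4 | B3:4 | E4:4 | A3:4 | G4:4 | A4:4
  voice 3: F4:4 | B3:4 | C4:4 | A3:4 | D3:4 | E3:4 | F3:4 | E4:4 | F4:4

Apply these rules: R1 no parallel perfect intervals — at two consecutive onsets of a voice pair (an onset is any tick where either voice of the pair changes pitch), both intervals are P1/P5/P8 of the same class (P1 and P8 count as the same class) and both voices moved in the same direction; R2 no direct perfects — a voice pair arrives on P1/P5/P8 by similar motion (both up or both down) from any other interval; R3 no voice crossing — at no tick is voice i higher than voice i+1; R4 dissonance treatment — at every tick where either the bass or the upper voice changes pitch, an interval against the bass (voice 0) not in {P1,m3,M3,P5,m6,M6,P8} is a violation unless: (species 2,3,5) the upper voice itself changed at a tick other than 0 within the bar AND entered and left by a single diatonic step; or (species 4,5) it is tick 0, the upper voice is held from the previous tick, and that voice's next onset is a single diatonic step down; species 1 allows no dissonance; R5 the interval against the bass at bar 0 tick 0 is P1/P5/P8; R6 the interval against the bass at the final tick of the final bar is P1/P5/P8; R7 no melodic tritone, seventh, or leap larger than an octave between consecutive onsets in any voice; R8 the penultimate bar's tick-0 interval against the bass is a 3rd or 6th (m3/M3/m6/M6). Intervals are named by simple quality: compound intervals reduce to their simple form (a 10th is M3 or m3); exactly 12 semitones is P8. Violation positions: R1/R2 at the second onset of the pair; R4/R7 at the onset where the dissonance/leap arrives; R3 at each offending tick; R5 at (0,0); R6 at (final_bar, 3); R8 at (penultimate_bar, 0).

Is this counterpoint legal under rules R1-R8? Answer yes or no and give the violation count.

bar 0: v0=D3 v1=D4 v2=A4 v3=F4 (m3)
bar 1: v0=C3 v1=A3 v2=E4 v3=B3 (M7)
bar 2: v0=D3 v1=C5 v2=F4 v3=C4 (m7)
bar 3: v0=B2 v1=D3 v2=A3 v3=A3 (m7)
bar 4: v0=G2 v1=B2 v2=B3 v3=D3 (P5)
bar 5: v0=A2 v1=F3 v2=E4 v3=E3 (P5)
bar 6: v0=B2 v1=D3 v2=A3 v3=F3 (TT)
bar 7: v0=E3 v1=C4 v2=G4 v3=E4 (P8)
bar 8: v0=D3 v1=D4 v2=A4 v3=F4 (m3)
  R3 @ bar0.0: A4 above F4
  R5 @ bar0.0: opens on m3
  R3 @ bar0.1: A4 above F4
  R3 @ bar0.2: A4 above F4
  R3 @ bar0.3: A4 above F4
  R1 @ bar1.0: D4/A4 P5 -> A3/E4 P5 similar
  R3 @ bar1.0: E4 above B3
  R4 @ bar1.0: C3/B3 M7 untreated
  R7 @ bar1.0: F4->B3 leap 6st
  R3 @ bar1.1: E4 above B3
  R3 @ bar1.2: E4 above B3
  R3 @ bar1.3: E4 above B3
  R1 @ bar2.0: A3/E4 P5 -> C5/F4 P5 similar
  R2 @ bar2.0: A3/B3 M2 -> C5/C4 P8 similar
  R3 @ bar2.0: C5 above F4
  R3 @ bar2.0: F4 above C4
  R4 @ bar2.0: D3/C5 m7 untreated
  R4 @ bar2.0: D3/C4 m7 untreated
  R7 @ bar2.0: A3->C5 leap 15st
  R3 @ bar2.1: C5 above F4
  R3 @ bar2.1: F4 above C4
  R3 @ bar2.2: C5 above F4
  R3 @ bar2.2: F4 above C4
  R3 @ bar2.3: C5 above F4
  R3 @ bar2.3: F4 above C4
  R1 @ bar3.0: C5/F4 P5 -> D3/A3 P5 similar
  R2 @ bar3.0: C5/C4 P8 -> D3/A3 P5 similar
  R2 @ bar3.0: F4/C4 P4 -> A3/A3 P1 similar
  R4 @ bar3.0: B2/A3 m7 untreated
  R4 @ bar3.0: B2/A3 m7 untreated
  R7 @ bar3.0: C5->D3 leap 22st
  R2 @ bar4.0: B2/A3 m7 -> G2/D3 P5 similar
  R3 @ bar4.0: B3 above D3
  R3 @ bar4.1: B3 above D3
  R3 @ bar4.2: B3 above D3
  R3 @ bar4.3: B3 above D3
  R1 @ bar5.0: G2/D3 P5 -> A2/E3 P5 similar
  R2 @ bar5.0: G2/B3 M3 -> A2/E4 P5 similar
  R2 @ bar5.0: B3/D3 M6 -> E4/E3 P8 similar
  R3 @ bar5.0: E4 above E3
  R7 @ bar5.0: B2->F3 leap 6st
  R3 @ bar5.1: E4 above E3
  R3 @ bar5.2: E4 above E3
  R3 @ bar5.3: E4 above E3
  R2 @ bar6.0: F3/E4 M7 -> D3/A3 P5 similar
  R3 @ bar6.0: A3 above F3
  R4 @ bar6.0: B2/A3 m7 untreated
  R4 @ bar6.0: B2/F3 TT untreated
  R3 @ bar6.1: A3 above F3
  R3 @ bar6.2: A3 above F3
  R3 @ bar6.3: A3 above F3
  R1 @ bar7.0: D3/A3 P5 -> C4/G4 P5 similar
  R2 @ bar7.0: B2/F3 TT -> E3/E4 P8 similar
  R3 @ bar7.0: G4 above E4
  R7 @ bar7.0: D3->C4 leap 10st
  R7 @ bar7.0: A3->G4 leap 10st
  R7 @ bar7.0: F3->E4 leap 11st
  R8 @ bar7.0: penult P8 not 3rd/6th
  R3 @ bar7.1: G4 above E4
  R3 @ bar7.2: G4 above E4
  R3 @ bar7.3: G4 above E4
  R1 @ bar8.0: C4/G4 P5 -> D4/A4 P5 similar
  R3 @ bar8.0: A4 above F4
  R3 @ bar8.1: A4 above F4
  R3 @ bar8.2: A4 above F4
  R3 @ bar8.3: A4 above F4
  R6 @ bar8.3: closes on m3

No (67 violations)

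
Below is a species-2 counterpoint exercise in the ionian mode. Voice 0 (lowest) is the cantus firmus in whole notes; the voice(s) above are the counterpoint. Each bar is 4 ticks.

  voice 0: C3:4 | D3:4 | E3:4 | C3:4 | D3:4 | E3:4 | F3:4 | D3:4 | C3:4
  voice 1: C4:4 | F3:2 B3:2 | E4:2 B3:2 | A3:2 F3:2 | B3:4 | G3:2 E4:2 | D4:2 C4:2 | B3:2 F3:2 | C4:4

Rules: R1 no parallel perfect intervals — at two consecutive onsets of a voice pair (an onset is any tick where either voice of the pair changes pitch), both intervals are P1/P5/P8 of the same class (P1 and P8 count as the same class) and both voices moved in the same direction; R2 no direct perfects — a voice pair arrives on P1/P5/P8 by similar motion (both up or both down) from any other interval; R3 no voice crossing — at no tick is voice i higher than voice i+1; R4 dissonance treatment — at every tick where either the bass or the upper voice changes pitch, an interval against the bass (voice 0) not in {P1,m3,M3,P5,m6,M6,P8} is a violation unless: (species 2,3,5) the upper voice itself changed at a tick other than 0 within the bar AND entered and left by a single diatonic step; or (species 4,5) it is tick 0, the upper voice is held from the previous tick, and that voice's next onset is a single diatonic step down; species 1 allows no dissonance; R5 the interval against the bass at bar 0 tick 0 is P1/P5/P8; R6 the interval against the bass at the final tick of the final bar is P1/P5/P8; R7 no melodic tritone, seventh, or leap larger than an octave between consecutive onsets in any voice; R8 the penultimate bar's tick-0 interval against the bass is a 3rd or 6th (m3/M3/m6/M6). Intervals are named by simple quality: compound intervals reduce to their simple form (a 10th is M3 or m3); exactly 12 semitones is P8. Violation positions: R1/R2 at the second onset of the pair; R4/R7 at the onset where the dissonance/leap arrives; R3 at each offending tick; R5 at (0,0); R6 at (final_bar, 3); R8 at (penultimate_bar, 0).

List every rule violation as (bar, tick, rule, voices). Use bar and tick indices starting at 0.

bar 0: v0=C3 v1=C4 downbeat P8
bar 1: v0=D3 v1=F3 downbeat m3
bar 2: v0=E3 v1=E4 downbeat P8
bar 3: v0=C3 v1=A3 downbeat M6
bar 4: v0=D3 v1=B3 downbeat M6
bar 5: v0=E3 v1=G3 downbeat m3
bar 6: v0=F3 v1=D4 downbeat M6
bar 7: v0=D3 v1=B3 downbeat M6
bar 8: v0=C3 v1=C4 downbeat P8
  -> R7 @ bar 1 tick 2 v(1,): F3->B3 leap 6st
  -> R2 @ bar 2 tick 0 v(0, 1): D3/B3 M6 -> E3/E4 P8 similar
  -> R4 @ bar 3 tick 2 v(0, 1): C3/F3 P4 untreated
  -> R7 @ bar 4 tick 0 v(1,): F3->B3 leap 6st
  -> R7 @ bar 7 tick 2 v(1,): B3->F3 leap 6st

(1, 2, R7, (1,))
(2, 0, R2, (0, 1))
(3, 2, R4, (0, 1))
(4, 0, R7, (1,))
(7, 2, R7, (1,))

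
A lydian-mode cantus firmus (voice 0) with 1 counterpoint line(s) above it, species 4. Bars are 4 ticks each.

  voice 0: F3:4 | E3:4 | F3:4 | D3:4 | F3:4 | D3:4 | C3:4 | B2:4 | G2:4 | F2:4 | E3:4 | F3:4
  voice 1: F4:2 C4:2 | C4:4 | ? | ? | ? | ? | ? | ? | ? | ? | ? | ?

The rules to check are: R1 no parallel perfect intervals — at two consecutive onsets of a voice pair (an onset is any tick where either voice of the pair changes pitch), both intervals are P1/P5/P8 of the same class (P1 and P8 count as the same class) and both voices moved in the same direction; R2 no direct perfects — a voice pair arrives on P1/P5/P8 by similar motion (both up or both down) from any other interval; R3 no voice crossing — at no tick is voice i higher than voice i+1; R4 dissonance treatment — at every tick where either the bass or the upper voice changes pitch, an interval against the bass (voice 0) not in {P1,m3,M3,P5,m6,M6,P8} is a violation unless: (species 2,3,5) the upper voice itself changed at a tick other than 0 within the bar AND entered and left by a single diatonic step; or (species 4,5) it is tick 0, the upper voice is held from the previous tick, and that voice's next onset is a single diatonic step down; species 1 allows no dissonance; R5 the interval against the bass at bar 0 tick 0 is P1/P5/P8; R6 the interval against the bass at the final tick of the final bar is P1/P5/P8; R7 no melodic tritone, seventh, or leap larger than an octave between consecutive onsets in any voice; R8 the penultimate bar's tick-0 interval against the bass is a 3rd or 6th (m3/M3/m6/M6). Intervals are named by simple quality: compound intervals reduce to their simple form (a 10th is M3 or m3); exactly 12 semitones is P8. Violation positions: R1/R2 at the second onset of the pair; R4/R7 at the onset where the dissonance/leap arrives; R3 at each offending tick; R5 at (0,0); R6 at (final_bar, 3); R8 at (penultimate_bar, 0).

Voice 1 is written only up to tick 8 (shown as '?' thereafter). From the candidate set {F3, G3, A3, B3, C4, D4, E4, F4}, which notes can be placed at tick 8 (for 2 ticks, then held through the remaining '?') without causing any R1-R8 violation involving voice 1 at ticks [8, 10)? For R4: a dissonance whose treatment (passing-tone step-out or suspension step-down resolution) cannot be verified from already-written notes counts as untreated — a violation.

F3: legal
G3: violates R4
A3: legal
B3: violates R4
C4: legal
D4: legal
E4: violates R4
F4: violates R2

{A3, C4, D4, F3}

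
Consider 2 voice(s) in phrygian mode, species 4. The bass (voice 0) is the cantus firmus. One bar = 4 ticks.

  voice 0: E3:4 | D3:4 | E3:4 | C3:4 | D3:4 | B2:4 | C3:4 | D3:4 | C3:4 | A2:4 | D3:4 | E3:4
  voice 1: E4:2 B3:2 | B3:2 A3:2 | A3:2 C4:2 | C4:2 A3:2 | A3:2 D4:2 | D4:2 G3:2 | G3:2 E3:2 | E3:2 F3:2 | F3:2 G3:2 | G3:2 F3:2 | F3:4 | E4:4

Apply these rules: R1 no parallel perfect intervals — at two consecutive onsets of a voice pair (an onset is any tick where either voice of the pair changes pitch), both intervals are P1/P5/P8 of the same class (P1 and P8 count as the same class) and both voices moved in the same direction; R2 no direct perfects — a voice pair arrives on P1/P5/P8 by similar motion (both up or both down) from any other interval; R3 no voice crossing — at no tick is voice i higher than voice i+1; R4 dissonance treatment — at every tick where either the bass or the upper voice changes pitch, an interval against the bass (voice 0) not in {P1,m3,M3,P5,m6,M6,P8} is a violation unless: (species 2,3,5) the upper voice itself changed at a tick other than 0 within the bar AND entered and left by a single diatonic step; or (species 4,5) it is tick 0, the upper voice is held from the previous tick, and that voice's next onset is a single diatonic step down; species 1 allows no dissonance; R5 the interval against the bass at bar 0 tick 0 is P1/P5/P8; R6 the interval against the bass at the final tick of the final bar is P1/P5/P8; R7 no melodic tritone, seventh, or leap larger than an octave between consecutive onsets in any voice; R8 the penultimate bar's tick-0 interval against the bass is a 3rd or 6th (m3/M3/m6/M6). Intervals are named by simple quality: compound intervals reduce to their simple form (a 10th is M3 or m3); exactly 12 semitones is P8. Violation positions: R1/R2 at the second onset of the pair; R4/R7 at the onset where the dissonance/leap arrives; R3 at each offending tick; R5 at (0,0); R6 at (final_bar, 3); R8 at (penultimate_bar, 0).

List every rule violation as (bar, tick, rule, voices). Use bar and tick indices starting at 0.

bar 0: v0=E3 v1=E4 downbeat P8
bar 1: v0=D3 v1=B3 downbeat M6
bar 2: v0=E3 v1=A3 downbeat P4
bar 3: v0=C3 v1=C4 downbeat P8
bar 4: v0=D3 v1=A3 downbeat P5
bar 5: v0=B2 v1=D4 downbeat m3
bar 6: v0=C3 v1=G3 downbeat P5
bar 7: v0=D3 v1=E3 downbeat M2
bar 8: v0=C3 v1=F3 downbeat P4
bar 9: v0=A2 v1=G3 downbeat m7
bar 10: v0=D3 v1=F3 downbeat m3
bar 11: v0=E3 v1=E4 downbeat P8
  -> R4 @ bar 2 tick 0 v(0, 1): E3/A3 P4 untreated
  -> R4 @ bar 7 tick 0 v(0, 1): D3/E3 M2 untreated
  -> R4 @ bar 8 tick 0 v(0, 1): C3/F3 P4 untreated
  -> R2 @ bar 11 tick 0 v(0, 1): D3/F3 m3 -> E3/E4 P8 similar
  -> R7 @ bar 11 tick 0 v(1,): F3->E4 leap 11st

(2, 0, R4, (0, 1))
(7, 0, R4, (0, 1))
(8, 0, R4, (0, 1))
(11, 0, R2, (0, 1))
(11, 0, R7, (1,))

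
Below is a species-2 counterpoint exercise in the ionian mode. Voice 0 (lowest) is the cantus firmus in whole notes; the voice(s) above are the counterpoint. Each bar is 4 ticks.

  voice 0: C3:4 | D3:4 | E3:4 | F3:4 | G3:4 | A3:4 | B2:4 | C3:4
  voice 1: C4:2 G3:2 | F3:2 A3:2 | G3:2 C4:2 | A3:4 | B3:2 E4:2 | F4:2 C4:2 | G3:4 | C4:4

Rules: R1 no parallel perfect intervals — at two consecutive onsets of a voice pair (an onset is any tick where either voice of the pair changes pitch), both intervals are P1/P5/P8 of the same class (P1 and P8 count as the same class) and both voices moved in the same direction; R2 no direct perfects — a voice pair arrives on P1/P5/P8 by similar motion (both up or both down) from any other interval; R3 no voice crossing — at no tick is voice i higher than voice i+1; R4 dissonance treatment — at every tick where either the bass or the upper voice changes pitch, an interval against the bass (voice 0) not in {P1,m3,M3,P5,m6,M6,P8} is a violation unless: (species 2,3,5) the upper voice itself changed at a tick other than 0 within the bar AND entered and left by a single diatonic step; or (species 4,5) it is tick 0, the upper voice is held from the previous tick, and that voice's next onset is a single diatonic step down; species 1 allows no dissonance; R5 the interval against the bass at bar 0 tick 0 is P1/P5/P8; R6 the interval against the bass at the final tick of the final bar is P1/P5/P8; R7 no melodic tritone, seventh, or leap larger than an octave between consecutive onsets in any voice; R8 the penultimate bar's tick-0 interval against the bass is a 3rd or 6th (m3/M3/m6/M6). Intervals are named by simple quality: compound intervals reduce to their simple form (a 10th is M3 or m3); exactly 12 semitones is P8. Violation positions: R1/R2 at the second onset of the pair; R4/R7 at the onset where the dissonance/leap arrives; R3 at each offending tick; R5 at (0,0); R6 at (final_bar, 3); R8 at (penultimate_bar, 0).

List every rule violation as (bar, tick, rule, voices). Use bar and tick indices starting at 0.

(6, 0, R7, (0,))
(7, 0, R2, (0, 1))

bar 0: v0=C3 v1=C4 downbeat P8
bar 1: v0=D3 v1=F3 downbeat m3
bar 2: v0=E3 v1=G3 downbeat m3
bar 3: v0=F3 v1=A3 downbeat M3
bar 4: v0=G3 v1=B3 downbeat M3
bar 5: v0=A3 v1=F4 downbeat m6
bar 6: v0=B2 v1=G3 downbeat m6
bar 7: v0=C3 v1=C4 downbeat P8
  -> R7 @ bar 6 tick 0 v(0,): A3->B2 leap 10st
  -> R2 @ bar 7 tick 0 v(0, 1): B2/G3 m6 -> C3/C4 P8 similar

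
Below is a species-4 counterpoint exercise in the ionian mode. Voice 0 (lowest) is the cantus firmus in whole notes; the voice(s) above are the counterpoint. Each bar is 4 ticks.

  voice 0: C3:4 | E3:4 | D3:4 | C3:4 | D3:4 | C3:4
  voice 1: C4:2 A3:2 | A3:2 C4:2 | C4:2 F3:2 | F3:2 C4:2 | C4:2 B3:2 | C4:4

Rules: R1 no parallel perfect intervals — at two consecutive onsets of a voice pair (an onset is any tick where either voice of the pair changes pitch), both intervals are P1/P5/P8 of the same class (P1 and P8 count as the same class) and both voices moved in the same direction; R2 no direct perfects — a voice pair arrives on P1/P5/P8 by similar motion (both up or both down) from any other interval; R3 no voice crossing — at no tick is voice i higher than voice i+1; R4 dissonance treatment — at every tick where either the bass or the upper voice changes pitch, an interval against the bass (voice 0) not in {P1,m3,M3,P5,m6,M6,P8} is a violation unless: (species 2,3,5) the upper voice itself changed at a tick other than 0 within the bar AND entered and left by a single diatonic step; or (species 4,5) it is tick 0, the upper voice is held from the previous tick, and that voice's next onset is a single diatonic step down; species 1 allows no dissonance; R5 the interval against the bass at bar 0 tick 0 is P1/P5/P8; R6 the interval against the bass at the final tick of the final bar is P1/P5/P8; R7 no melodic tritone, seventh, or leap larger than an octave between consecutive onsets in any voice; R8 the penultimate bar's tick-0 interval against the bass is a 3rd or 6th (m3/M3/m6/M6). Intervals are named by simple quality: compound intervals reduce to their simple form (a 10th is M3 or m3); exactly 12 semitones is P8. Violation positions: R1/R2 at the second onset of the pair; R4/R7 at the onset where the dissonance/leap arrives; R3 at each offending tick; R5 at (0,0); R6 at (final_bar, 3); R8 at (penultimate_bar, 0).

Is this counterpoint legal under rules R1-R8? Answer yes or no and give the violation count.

bar 0: v0=C3 v1=C4 (P8)
bar 1: v0=E3 v1=A3 (P4)
bar 2: v0=D3 v1=C4 (m7)
bar 3: v0=C3 v1=F3 (P4)
bar 4: v0=D3 v1=C4 (m7)
bar 5: v0=C3 v1=C4 (P8)
  R4 @ bar1.0: E3/A3 P4 untreated
  R4 @ bar2.0: D3/C4 m7 untreated
  R4 @ bar3.0: C3/F3 P4 untreated
  R8 @ bar4.0: penult m7 not 3rd/6th

No (4 violations)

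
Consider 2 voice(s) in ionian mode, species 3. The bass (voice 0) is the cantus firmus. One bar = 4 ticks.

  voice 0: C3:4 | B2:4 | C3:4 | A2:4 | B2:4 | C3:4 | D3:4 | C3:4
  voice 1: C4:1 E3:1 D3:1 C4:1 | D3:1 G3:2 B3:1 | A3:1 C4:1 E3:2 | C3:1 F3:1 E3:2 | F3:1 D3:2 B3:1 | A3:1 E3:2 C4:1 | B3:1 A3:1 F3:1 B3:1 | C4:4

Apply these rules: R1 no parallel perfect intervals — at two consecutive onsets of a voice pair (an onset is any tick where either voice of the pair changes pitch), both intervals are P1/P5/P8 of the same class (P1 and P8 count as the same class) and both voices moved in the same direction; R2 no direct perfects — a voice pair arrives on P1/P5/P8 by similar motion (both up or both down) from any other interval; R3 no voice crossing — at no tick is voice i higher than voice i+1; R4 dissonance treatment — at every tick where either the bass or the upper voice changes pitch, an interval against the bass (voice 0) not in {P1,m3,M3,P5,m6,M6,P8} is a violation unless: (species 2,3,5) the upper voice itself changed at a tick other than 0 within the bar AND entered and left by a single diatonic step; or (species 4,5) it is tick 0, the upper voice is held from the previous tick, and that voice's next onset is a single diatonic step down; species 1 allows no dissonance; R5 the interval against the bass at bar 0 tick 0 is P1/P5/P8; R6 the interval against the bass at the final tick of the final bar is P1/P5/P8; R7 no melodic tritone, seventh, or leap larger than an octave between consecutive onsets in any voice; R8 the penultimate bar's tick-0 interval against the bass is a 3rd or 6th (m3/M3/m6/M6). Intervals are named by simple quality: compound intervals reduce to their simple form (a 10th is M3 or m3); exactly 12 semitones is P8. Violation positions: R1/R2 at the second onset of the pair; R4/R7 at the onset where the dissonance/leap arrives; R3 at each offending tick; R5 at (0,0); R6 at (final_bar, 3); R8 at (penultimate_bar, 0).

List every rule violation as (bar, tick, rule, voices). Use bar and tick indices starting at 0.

(0, 2, R4, (0, 1))
(0, 3, R7, (1,))
(1, 0, R7, (1,))
(4, 0, R4, (0, 1))
(6, 3, R7, (1,))

bar 0: v0=C3 v1=C4 downbeat P8
bar 1: v0=B2 v1=D3 downbeat m3
bar 2: v0=C3 v1=A3 downbeat M6
bar 3: v0=A2 v1=C3 downbeat m3
bar 4: v0=B2 v1=F3 downbeat TT
bar 5: v0=C3 v1=A3 downbeat M6
bar 6: v0=D3 v1=B3 downbeat M6
bar 7: v0=C3 v1=C4 downbeat P8
  -> R4 @ bar 0 tick 2 v(0, 1): C3/D3 M2 untreated
  -> R7 @ bar 0 tick 3 v(1,): D3->C4 leap 10st
  -> R7 @ bar 1 tick 0 v(1,): C4->D3 leap 10st
  -> R4 @ bar 4 tick 0 v(0, 1): B2/F3 TT untreated
  -> R7 @ bar 6 tick 3 v(1,): F3->B3 leap 6st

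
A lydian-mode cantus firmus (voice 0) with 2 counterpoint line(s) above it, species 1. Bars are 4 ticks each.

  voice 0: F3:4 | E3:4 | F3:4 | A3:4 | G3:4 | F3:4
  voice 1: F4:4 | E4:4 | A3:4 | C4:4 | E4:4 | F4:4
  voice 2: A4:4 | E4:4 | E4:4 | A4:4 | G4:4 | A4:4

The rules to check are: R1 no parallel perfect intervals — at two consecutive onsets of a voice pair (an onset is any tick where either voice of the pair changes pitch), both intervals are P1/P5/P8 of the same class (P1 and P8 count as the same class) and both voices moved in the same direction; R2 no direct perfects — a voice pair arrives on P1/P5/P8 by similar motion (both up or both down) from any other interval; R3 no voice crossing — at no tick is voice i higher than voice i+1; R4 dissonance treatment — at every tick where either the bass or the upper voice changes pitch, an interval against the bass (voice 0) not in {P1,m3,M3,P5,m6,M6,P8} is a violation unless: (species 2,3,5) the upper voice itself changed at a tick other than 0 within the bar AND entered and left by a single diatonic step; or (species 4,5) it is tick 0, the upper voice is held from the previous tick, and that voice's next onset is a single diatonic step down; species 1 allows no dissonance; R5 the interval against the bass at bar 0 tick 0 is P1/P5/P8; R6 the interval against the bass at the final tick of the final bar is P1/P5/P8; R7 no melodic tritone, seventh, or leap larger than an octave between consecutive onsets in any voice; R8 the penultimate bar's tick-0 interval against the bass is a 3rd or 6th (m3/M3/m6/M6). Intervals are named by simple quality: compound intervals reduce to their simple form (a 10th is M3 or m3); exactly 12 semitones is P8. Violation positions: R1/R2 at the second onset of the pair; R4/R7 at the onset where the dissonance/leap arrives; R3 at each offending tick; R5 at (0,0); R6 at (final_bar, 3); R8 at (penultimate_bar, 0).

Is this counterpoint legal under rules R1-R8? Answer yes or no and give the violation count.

No (9 violations)

bar 0: v0=F3 v1=F4 v2=A4 (M3)
bar 1: v0=E3 v1=E4 v2=E4 (P8)
bar 2: v0=F3 v1=A3 v2=E4 (M7)
bar 3: v0=A3 v1=C4 v2=A4 (P8)
bar 4: v0=G3 v1=E4 v2=G4 (P8)
bar 5: v0=F3 v1=F4 v2=A4 (M3)
  R5 @ bar0.0: opens on M3
  R1 @ bar1.0: F3/F4 P8 -> E3/E4 P8 similar
  R2 @ bar1.0: F3/A4 M3 -> E3/E4 P8 similar
  R2 @ bar1.0: F4/A4 M3 -> E4/E4 P1 similar
  R4 @ bar2.0: F3/E4 M7 untreated
  R2 @ bar3.0: F3/E4 M7 -> A3/A4 P8 similar
  R1 @ bar4.0: A3/A4 P8 -> G3/G4 P8 similar
  R8 @ bar4.0: penult P8 not 3rd/6th
  R6 @ bar5.3: closes on M3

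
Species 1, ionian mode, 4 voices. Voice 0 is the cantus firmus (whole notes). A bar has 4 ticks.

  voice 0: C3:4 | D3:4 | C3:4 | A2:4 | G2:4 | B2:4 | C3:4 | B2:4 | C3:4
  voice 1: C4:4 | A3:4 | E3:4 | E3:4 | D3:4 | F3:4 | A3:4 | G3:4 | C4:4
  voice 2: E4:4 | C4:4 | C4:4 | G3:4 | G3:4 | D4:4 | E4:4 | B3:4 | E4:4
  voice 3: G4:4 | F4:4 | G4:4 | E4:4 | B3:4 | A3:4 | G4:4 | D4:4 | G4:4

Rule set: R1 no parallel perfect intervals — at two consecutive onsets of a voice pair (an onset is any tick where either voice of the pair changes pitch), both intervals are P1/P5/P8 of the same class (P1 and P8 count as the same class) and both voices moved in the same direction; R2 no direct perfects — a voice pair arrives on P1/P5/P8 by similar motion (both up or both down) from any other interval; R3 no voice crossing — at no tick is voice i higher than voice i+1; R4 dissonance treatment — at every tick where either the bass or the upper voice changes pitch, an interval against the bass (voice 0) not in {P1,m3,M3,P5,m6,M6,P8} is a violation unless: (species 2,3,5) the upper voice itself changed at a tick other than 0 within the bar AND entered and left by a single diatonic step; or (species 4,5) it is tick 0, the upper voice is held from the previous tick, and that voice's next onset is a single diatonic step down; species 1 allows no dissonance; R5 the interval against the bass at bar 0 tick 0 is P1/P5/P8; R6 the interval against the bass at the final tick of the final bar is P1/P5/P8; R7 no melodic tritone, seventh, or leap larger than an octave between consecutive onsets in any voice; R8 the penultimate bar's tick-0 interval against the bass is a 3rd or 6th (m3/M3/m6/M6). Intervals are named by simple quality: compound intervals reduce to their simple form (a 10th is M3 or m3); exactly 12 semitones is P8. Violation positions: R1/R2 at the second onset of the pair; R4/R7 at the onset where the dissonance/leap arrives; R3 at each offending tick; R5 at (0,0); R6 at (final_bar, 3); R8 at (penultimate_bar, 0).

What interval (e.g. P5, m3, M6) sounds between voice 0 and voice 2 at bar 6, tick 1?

voice 0=C3 voice 2=E4 -> M3

M3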